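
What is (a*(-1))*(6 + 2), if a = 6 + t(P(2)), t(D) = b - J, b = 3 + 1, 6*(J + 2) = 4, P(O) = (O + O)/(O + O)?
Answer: -272/3 ≈ -90.667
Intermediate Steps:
P(O) = 1 (P(O) = (2*O)/((2*O)) = (2*O)*(1/(2*O)) = 1)
J = -4/3 (J = -2 + (⅙)*4 = -2 + ⅔ = -4/3 ≈ -1.3333)
b = 4
t(D) = 16/3 (t(D) = 4 - 1*(-4/3) = 4 + 4/3 = 16/3)
a = 34/3 (a = 6 + 16/3 = 34/3 ≈ 11.333)
(a*(-1))*(6 + 2) = ((34/3)*(-1))*(6 + 2) = -34/3*8 = -272/3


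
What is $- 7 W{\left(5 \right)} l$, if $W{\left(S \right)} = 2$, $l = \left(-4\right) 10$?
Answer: $560$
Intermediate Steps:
$l = -40$
$- 7 W{\left(5 \right)} l = \left(-7\right) 2 \left(-40\right) = \left(-14\right) \left(-40\right) = 560$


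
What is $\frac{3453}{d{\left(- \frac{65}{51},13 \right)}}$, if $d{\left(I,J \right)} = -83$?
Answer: $- \frac{3453}{83} \approx -41.602$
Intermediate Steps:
$\frac{3453}{d{\left(- \frac{65}{51},13 \right)}} = \frac{3453}{-83} = 3453 \left(- \frac{1}{83}\right) = - \frac{3453}{83}$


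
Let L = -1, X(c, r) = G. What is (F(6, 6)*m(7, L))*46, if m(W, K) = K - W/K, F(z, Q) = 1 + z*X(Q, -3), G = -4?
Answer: -6348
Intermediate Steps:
X(c, r) = -4
F(z, Q) = 1 - 4*z (F(z, Q) = 1 + z*(-4) = 1 - 4*z)
m(W, K) = K - W/K
(F(6, 6)*m(7, L))*46 = ((1 - 4*6)*(-1 - 1*7/(-1)))*46 = ((1 - 24)*(-1 - 1*7*(-1)))*46 = -23*(-1 + 7)*46 = -23*6*46 = -138*46 = -6348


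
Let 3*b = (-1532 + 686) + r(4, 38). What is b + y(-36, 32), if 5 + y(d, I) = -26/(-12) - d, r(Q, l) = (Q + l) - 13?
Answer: -1435/6 ≈ -239.17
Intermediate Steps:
r(Q, l) = -13 + Q + l
b = -817/3 (b = ((-1532 + 686) + (-13 + 4 + 38))/3 = (-846 + 29)/3 = (1/3)*(-817) = -817/3 ≈ -272.33)
y(d, I) = -17/6 - d (y(d, I) = -5 + (-26/(-12) - d) = -5 + (-26*(-1/12) - d) = -5 + (13/6 - d) = -17/6 - d)
b + y(-36, 32) = -817/3 + (-17/6 - 1*(-36)) = -817/3 + (-17/6 + 36) = -817/3 + 199/6 = -1435/6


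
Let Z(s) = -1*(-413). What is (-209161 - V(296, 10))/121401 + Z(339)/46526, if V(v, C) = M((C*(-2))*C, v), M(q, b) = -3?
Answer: -9681146495/5648302926 ≈ -1.7140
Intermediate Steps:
V(v, C) = -3
Z(s) = 413
(-209161 - V(296, 10))/121401 + Z(339)/46526 = (-209161 - 1*(-3))/121401 + 413/46526 = (-209161 + 3)*(1/121401) + 413*(1/46526) = -209158*1/121401 + 413/46526 = -209158/121401 + 413/46526 = -9681146495/5648302926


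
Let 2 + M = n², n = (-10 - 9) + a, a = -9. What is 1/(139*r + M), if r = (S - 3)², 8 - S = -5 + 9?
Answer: 1/921 ≈ 0.0010858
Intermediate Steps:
S = 4 (S = 8 - (-5 + 9) = 8 - 1*4 = 8 - 4 = 4)
r = 1 (r = (4 - 3)² = 1² = 1)
n = -28 (n = (-10 - 9) - 9 = -19 - 9 = -28)
M = 782 (M = -2 + (-28)² = -2 + 784 = 782)
1/(139*r + M) = 1/(139*1 + 782) = 1/(139 + 782) = 1/921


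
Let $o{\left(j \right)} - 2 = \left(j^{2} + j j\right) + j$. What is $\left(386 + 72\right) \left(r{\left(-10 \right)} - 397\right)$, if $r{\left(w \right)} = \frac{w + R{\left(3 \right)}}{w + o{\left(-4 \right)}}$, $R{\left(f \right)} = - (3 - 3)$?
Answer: $-182055$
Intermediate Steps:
$R{\left(f \right)} = 0$ ($R{\left(f \right)} = \left(-1\right) 0 = 0$)
$o{\left(j \right)} = 2 + j + 2 j^{2}$ ($o{\left(j \right)} = 2 + \left(\left(j^{2} + j j\right) + j\right) = 2 + \left(\left(j^{2} + j^{2}\right) + j\right) = 2 + \left(2 j^{2} + j\right) = 2 + \left(j + 2 j^{2}\right) = 2 + j + 2 j^{2}$)
$r{\left(w \right)} = \frac{w}{30 + w}$ ($r{\left(w \right)} = \frac{w + 0}{w + \left(2 - 4 + 2 \left(-4\right)^{2}\right)} = \frac{w}{w + \left(2 - 4 + 2 \cdot 16\right)} = \frac{w}{w + \left(2 - 4 + 32\right)} = \frac{w}{w + 30} = \frac{w}{30 + w}$)
$\left(386 + 72\right) \left(r{\left(-10 \right)} - 397\right) = \left(386 + 72\right) \left(- \frac{10}{30 - 10} - 397\right) = 458 \left(- \frac{10}{20} - 397\right) = 458 \left(\left(-10\right) \frac{1}{20} - 397\right) = 458 \left(- \frac{1}{2} - 397\right) = 458 \left(- \frac{795}{2}\right) = -182055$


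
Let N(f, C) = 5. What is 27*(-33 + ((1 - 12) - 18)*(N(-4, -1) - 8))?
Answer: 1458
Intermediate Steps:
27*(-33 + ((1 - 12) - 18)*(N(-4, -1) - 8)) = 27*(-33 + ((1 - 12) - 18)*(5 - 8)) = 27*(-33 + (-11 - 18)*(-3)) = 27*(-33 - 29*(-3)) = 27*(-33 + 87) = 27*54 = 1458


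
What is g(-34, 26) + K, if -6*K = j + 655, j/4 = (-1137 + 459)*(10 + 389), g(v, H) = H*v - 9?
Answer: 1076075/6 ≈ 1.7935e+5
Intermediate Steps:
g(v, H) = -9 + H*v
j = -1082088 (j = 4*((-1137 + 459)*(10 + 389)) = 4*(-678*399) = 4*(-270522) = -1082088)
K = 1081433/6 (K = -(-1082088 + 655)/6 = -⅙*(-1081433) = 1081433/6 ≈ 1.8024e+5)
g(-34, 26) + K = (-9 + 26*(-34)) + 1081433/6 = (-9 - 884) + 1081433/6 = -893 + 1081433/6 = 1076075/6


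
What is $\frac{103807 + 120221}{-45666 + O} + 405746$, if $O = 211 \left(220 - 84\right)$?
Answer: $\frac{3442642796}{8485} \approx 4.0573 \cdot 10^{5}$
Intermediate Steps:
$O = 28696$ ($O = 211 \cdot 136 = 28696$)
$\frac{103807 + 120221}{-45666 + O} + 405746 = \frac{103807 + 120221}{-45666 + 28696} + 405746 = \frac{224028}{-16970} + 405746 = 224028 \left(- \frac{1}{16970}\right) + 405746 = - \frac{112014}{8485} + 405746 = \frac{3442642796}{8485}$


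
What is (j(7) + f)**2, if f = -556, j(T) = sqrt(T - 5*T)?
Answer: 309108 - 2224*I*sqrt(7) ≈ 3.0911e+5 - 5884.1*I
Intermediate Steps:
j(T) = 2*sqrt(-T) (j(T) = sqrt(-4*T) = 2*sqrt(-T))
(j(7) + f)**2 = (2*sqrt(-1*7) - 556)**2 = (2*sqrt(-7) - 556)**2 = (2*(I*sqrt(7)) - 556)**2 = (2*I*sqrt(7) - 556)**2 = (-556 + 2*I*sqrt(7))**2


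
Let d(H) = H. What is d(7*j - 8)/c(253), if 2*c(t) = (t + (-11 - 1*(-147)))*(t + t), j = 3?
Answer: 13/98417 ≈ 0.00013209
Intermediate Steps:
c(t) = t*(136 + t) (c(t) = ((t + (-11 - 1*(-147)))*(t + t))/2 = ((t + (-11 + 147))*(2*t))/2 = ((t + 136)*(2*t))/2 = ((136 + t)*(2*t))/2 = (2*t*(136 + t))/2 = t*(136 + t))
d(7*j - 8)/c(253) = (7*3 - 8)/((253*(136 + 253))) = (21 - 8)/((253*389)) = 13/98417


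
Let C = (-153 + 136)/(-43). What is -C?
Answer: -17/43 ≈ -0.39535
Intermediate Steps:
C = 17/43 (C = -1/43*(-17) = 17/43 ≈ 0.39535)
-C = -1*17/43 = -17/43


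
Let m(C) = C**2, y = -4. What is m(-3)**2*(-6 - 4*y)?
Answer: 810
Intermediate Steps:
m(-3)**2*(-6 - 4*y) = ((-3)**2)**2*(-6 - 4*(-4)) = 9**2*(-6 + 16) = 81*10 = 810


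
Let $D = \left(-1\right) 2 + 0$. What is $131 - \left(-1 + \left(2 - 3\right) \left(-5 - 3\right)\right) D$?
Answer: $145$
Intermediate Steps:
$D = -2$ ($D = -2 + 0 = -2$)
$131 - \left(-1 + \left(2 - 3\right) \left(-5 - 3\right)\right) D = 131 - \left(-1 + \left(2 - 3\right) \left(-5 - 3\right)\right) \left(-2\right) = 131 - \left(-1 + \left(2 - 3\right) \left(-8\right)\right) \left(-2\right) = 131 - \left(-1 - -8\right) \left(-2\right) = 131 - \left(-1 + 8\right) \left(-2\right) = 131 - 7 \left(-2\right) = 131 - -14 = 131 + 14 = 145$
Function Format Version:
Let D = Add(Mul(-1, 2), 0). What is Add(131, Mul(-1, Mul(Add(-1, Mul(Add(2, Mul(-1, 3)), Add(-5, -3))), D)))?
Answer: 145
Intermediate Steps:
D = -2 (D = Add(-2, 0) = -2)
Add(131, Mul(-1, Mul(Add(-1, Mul(Add(2, Mul(-1, 3)), Add(-5, -3))), D))) = Add(131, Mul(-1, Mul(Add(-1, Mul(Add(2, Mul(-1, 3)), Add(-5, -3))), -2))) = Add(131, Mul(-1, Mul(Add(-1, Mul(Add(2, -3), -8)), -2))) = Add(131, Mul(-1, Mul(Add(-1, Mul(-1, -8)), -2))) = Add(131, Mul(-1, Mul(Add(-1, 8), -2))) = Add(131, Mul(-1, Mul(7, -2))) = Add(131, Mul(-1, -14)) = Add(131, 14) = 145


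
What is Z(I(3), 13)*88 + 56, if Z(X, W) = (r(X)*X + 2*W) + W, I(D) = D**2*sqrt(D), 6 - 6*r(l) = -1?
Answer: 3488 + 924*sqrt(3) ≈ 5088.4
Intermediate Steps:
r(l) = 7/6 (r(l) = 1 - 1/6*(-1) = 1 + 1/6 = 7/6)
I(D) = D**(5/2)
Z(X, W) = 3*W + 7*X/6 (Z(X, W) = (7*X/6 + 2*W) + W = (2*W + 7*X/6) + W = 3*W + 7*X/6)
Z(I(3), 13)*88 + 56 = (3*13 + 7*3**(5/2)/6)*88 + 56 = (39 + 7*(9*sqrt(3))/6)*88 + 56 = (39 + 21*sqrt(3)/2)*88 + 56 = (3432 + 924*sqrt(3)) + 56 = 3488 + 924*sqrt(3)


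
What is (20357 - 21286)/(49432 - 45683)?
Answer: -929/3749 ≈ -0.24780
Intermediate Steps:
(20357 - 21286)/(49432 - 45683) = -929/3749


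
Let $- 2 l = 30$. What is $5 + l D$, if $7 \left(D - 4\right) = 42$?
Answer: $-145$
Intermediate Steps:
$D = 10$ ($D = 4 + \frac{1}{7} \cdot 42 = 4 + 6 = 10$)
$l = -15$ ($l = \left(- \frac{1}{2}\right) 30 = -15$)
$5 + l D = 5 - 150 = -145$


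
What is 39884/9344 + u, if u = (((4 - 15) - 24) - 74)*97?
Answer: -24688557/2336 ≈ -10569.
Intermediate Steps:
u = -10573 (u = ((-11 - 24) - 74)*97 = (-35 - 74)*97 = -109*97 = -10573)
39884/9344 + u = 39884/9344 - 10573 = 39884*(1/9344) - 10573 = 9971/2336 - 10573 = -24688557/2336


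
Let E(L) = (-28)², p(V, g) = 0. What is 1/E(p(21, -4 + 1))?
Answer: 1/784 ≈ 0.0012755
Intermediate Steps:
E(L) = 784
1/E(p(21, -4 + 1)) = 1/784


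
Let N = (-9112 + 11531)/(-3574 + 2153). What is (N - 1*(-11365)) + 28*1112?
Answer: 60391502/1421 ≈ 42499.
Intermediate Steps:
N = -2419/1421 (N = 2419/(-1421) = 2419*(-1/1421) = -2419/1421 ≈ -1.7023)
(N - 1*(-11365)) + 28*1112 = (-2419/1421 - 1*(-11365)) + 28*1112 = (-2419/1421 + 11365) + 31136 = 16147246/1421 + 31136 = 60391502/1421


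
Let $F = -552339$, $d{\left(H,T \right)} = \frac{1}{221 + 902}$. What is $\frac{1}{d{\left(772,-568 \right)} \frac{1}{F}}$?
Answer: $-620276697$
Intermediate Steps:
$d{\left(H,T \right)} = \frac{1}{1123}$
$\frac{1}{d{\left(772,-568 \right)} \frac{1}{F}} = \frac{1}{\frac{1}{1123} \frac{1}{-552339}} = \frac{1}{\frac{1}{1123} \left(- \frac{1}{552339}\right)} = \frac{1}{- \frac{1}{620276697}} = -620276697$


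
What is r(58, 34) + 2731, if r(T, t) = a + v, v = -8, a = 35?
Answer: 2758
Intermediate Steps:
r(T, t) = 27 (r(T, t) = 35 - 8 = 27)
r(58, 34) + 2731 = 27 + 2731 = 2758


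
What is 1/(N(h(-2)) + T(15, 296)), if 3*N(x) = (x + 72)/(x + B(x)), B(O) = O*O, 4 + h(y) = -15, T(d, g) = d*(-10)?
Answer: -1026/153847 ≈ -0.0066690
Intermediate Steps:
T(d, g) = -10*d
h(y) = -19 (h(y) = -4 - 15 = -19)
B(O) = O²
N(x) = (72 + x)/(3*(x + x²)) (N(x) = ((x + 72)/(x + x²))/3 = ((72 + x)/(x + x²))/3 = (72 + x)/(3*(x + x²)))
1/(N(h(-2)) + T(15, 296)) = 1/((⅓)*(72 - 19)/(-19*(1 - 19)) - 10*15) = 1/((⅓)*(-1/19)*53/(-18) - 150) = 1/((⅓)*(-1/19)*(-1/18)*53 - 150) = 1/(53/1026 - 150) = 1/(-153847/1026) = -1026/153847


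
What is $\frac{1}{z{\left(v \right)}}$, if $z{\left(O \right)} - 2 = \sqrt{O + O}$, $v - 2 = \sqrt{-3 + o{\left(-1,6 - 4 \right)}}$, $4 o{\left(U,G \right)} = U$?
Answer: $\frac{2 i \sqrt{13}}{13} - \frac{i \sqrt{13} \sqrt{4 + i \sqrt{13}}}{13} \approx 0.23081 - 0.046106 i$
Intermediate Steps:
$o{\left(U,G \right)} = \frac{U}{4}$
$v = 2 + \frac{i \sqrt{13}}{2}$ ($v = 2 + \sqrt{-3 + \frac{1}{4} \left(-1\right)} = 2 + \sqrt{-3 - \frac{1}{4}} = 2 + \sqrt{- \frac{13}{4}} = 2 + \frac{i \sqrt{13}}{2} \approx 2.0 + 1.8028 i$)
$z{\left(O \right)} = 2 + \sqrt{2} \sqrt{O}$ ($z{\left(O \right)} = 2 + \sqrt{O + O} = 2 + \sqrt{2 O} = 2 + \sqrt{2} \sqrt{O}$)
$\frac{1}{z{\left(v \right)}} = \frac{1}{2 + \sqrt{2} \sqrt{2 + \frac{i \sqrt{13}}{2}}}$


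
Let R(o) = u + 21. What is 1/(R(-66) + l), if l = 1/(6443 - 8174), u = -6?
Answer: 1731/25964 ≈ 0.066669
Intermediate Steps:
R(o) = 15 (R(o) = -6 + 21 = 15)
l = -1/1731 (l = 1/(-1731) = -1/1731 ≈ -0.00057770)
1/(R(-66) + l) = 1/(15 - 1/1731) = 1/(25964/1731) = 1731/25964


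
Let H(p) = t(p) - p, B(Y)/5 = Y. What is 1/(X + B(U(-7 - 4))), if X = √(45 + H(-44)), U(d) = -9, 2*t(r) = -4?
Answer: -15/646 - √87/1938 ≈ -0.028033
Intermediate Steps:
t(r) = -2 (t(r) = (½)*(-4) = -2)
B(Y) = 5*Y
H(p) = -2 - p
X = √87 (X = √(45 + (-2 - 1*(-44))) = √(45 + (-2 + 44)) = √(45 + 42) = √87 ≈ 9.3274)
1/(X + B(U(-7 - 4))) = 1/(√87 + 5*(-9)) = 1/(√87 - 45) = 1/(-45 + √87)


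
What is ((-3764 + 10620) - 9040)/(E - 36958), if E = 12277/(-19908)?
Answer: 3344544/56597857 ≈ 0.059093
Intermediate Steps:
E = -12277/19908 (E = 12277*(-1/19908) = -12277/19908 ≈ -0.61669)
((-3764 + 10620) - 9040)/(E - 36958) = ((-3764 + 10620) - 9040)/(-12277/19908 - 36958) = (6856 - 9040)/(-735772141/19908) = -2184*(-19908/735772141) = 3344544/56597857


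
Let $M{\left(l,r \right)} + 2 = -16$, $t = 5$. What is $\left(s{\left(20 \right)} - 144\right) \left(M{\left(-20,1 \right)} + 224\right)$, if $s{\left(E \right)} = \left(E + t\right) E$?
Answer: $73336$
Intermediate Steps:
$M{\left(l,r \right)} = -18$ ($M{\left(l,r \right)} = -2 - 16 = -18$)
$s{\left(E \right)} = E \left(5 + E\right)$ ($s{\left(E \right)} = \left(E + 5\right) E = \left(5 + E\right) E = E \left(5 + E\right)$)
$\left(s{\left(20 \right)} - 144\right) \left(M{\left(-20,1 \right)} + 224\right) = \left(20 \left(5 + 20\right) - 144\right) \left(-18 + 224\right) = \left(20 \cdot 25 - 144\right) 206 = \left(500 - 144\right) 206 = 356 \cdot 206 = 73336$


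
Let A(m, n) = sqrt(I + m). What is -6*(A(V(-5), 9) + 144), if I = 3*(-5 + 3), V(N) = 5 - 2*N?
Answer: -882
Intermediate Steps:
I = -6 (I = 3*(-2) = -6)
A(m, n) = sqrt(-6 + m)
-6*(A(V(-5), 9) + 144) = -6*(sqrt(-6 + (5 - 2*(-5))) + 144) = -6*(sqrt(-6 + (5 + 10)) + 144) = -6*(sqrt(-6 + 15) + 144) = -6*(sqrt(9) + 144) = -6*(3 + 144) = -6*147 = -882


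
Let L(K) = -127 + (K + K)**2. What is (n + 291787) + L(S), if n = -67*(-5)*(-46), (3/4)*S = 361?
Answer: 10826794/9 ≈ 1.2030e+6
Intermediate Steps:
S = 1444/3 (S = (4/3)*361 = 1444/3 ≈ 481.33)
n = -15410 (n = 335*(-46) = -15410)
L(K) = -127 + 4*K**2 (L(K) = -127 + (2*K)**2 = -127 + 4*K**2)
(n + 291787) + L(S) = (-15410 + 291787) + (-127 + 4*(1444/3)**2) = 276377 + (-127 + 4*(2085136/9)) = 276377 + (-127 + 8340544/9) = 276377 + 8339401/9 = 10826794/9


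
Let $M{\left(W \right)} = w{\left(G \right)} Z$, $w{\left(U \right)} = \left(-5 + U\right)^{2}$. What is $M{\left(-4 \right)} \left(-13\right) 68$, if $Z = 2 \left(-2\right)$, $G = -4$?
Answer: $286416$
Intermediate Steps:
$Z = -4$
$M{\left(W \right)} = -324$ ($M{\left(W \right)} = \left(-5 - 4\right)^{2} \left(-4\right) = \left(-9\right)^{2} \left(-4\right) = 81 \left(-4\right) = -324$)
$M{\left(-4 \right)} \left(-13\right) 68 = \left(-324\right) \left(-13\right) 68 = 4212 \cdot 68 = 286416$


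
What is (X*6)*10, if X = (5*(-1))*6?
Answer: -1800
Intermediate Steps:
X = -30 (X = -5*6 = -30)
(X*6)*10 = -30*6*10 = -180*10 = -1800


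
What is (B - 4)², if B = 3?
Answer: 1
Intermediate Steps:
(B - 4)² = (3 - 4)² = (-1)² = 1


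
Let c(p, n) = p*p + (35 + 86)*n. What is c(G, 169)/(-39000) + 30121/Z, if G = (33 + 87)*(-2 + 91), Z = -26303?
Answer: -3001895896247/1025817000 ≈ -2926.3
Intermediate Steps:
G = 10680 (G = 120*89 = 10680)
c(p, n) = p² + 121*n
c(G, 169)/(-39000) + 30121/Z = (10680² + 121*169)/(-39000) + 30121/(-26303) = (114062400 + 20449)*(-1/39000) + 30121*(-1/26303) = 114082849*(-1/39000) - 30121/26303 = -114082849/39000 - 30121/26303 = -3001895896247/1025817000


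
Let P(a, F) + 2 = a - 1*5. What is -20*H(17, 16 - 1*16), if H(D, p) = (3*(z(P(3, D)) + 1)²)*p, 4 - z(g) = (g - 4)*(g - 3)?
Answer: 0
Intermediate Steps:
P(a, F) = -7 + a (P(a, F) = -2 + (a - 1*5) = -2 + (a - 5) = -2 + (-5 + a) = -7 + a)
z(g) = 4 - (-4 + g)*(-3 + g) (z(g) = 4 - (g - 4)*(g - 3) = 4 - (-4 + g)*(-3 + g))
H(D, p) = 7803*p (H(D, p) = (3*((-8 - (-7 + 3)² + 7*(-7 + 3)) + 1)²)*p = (3*((-8 - 1*(-4)² + 7*(-4)) + 1)²)*p = (3*((-8 - 1*16 - 28) + 1)²)*p = (3*((-8 - 16 - 28) + 1)²)*p = (3*(-52 + 1)²)*p = (3*(-51)²)*p = (3*2601)*p = 7803*p)
-20*H(17, 16 - 1*16) = -156060*(16 - 1*16) = -156060*(16 - 16) = -156060*0 = -20*0 = 0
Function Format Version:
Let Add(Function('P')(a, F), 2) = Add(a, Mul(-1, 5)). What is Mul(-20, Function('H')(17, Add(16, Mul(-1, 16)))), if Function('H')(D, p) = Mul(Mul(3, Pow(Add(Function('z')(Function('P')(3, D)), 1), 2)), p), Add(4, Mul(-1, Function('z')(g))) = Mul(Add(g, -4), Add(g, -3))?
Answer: 0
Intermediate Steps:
Function('P')(a, F) = Add(-7, a) (Function('P')(a, F) = Add(-2, Add(a, Mul(-1, 5))) = Add(-2, Add(a, -5)) = Add(-2, Add(-5, a)) = Add(-7, a))
Function('z')(g) = Add(4, Mul(-1, Add(-4, g), Add(-3, g))) (Function('z')(g) = Add(4, Mul(-1, Mul(Add(g, -4), Add(g, -3)))) = Add(4, Mul(-1, Mul(Add(-4, g), Add(-3, g)))) = Add(4, Mul(-1, Add(-4, g), Add(-3, g))))
Function('H')(D, p) = Mul(7803, p) (Function('H')(D, p) = Mul(Mul(3, Pow(Add(Add(-8, Mul(-1, Pow(Add(-7, 3), 2)), Mul(7, Add(-7, 3))), 1), 2)), p) = Mul(Mul(3, Pow(Add(Add(-8, Mul(-1, Pow(-4, 2)), Mul(7, -4)), 1), 2)), p) = Mul(Mul(3, Pow(Add(Add(-8, Mul(-1, 16), -28), 1), 2)), p) = Mul(Mul(3, Pow(Add(Add(-8, -16, -28), 1), 2)), p) = Mul(Mul(3, Pow(Add(-52, 1), 2)), p) = Mul(Mul(3, Pow(-51, 2)), p) = Mul(Mul(3, 2601), p) = Mul(7803, p))
Mul(-20, Function('H')(17, Add(16, Mul(-1, 16)))) = Mul(-20, Mul(7803, Add(16, Mul(-1, 16)))) = Mul(-20, Mul(7803, Add(16, -16))) = Mul(-20, Mul(7803, 0)) = Mul(-20, 0) = 0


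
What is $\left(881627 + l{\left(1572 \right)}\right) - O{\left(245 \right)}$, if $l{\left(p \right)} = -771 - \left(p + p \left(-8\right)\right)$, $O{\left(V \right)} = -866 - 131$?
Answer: $892857$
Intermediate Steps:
$O{\left(V \right)} = -997$ ($O{\left(V \right)} = -866 - 131 = -997$)
$l{\left(p \right)} = -771 + 7 p$ ($l{\left(p \right)} = -771 - \left(p - 8 p\right) = -771 - - 7 p = -771 + 7 p$)
$\left(881627 + l{\left(1572 \right)}\right) - O{\left(245 \right)} = \left(881627 + \left(-771 + 7 \cdot 1572\right)\right) - -997 = \left(881627 + \left(-771 + 11004\right)\right) + 997 = \left(881627 + 10233\right) + 997 = 891860 + 997 = 892857$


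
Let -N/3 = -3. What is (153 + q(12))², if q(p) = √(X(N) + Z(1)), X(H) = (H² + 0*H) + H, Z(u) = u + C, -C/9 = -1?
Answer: 26569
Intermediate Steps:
C = 9 (C = -9*(-1) = 9)
Z(u) = 9 + u (Z(u) = u + 9 = 9 + u)
N = 9 (N = -3*(-3) = 9)
X(H) = H + H² (X(H) = (H² + 0) + H = H² + H = H + H²)
q(p) = 10 (q(p) = √(9*(1 + 9) + (9 + 1)) = √(9*10 + 10) = √(90 + 10) = √100 = 10)
(153 + q(12))² = (153 + 10)² = 163² = 26569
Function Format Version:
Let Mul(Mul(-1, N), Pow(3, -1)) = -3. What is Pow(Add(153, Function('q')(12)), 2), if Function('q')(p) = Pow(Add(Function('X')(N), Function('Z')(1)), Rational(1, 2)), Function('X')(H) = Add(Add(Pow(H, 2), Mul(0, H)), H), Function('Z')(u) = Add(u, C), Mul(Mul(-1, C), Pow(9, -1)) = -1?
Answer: 26569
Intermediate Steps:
C = 9 (C = Mul(-9, -1) = 9)
Function('Z')(u) = Add(9, u) (Function('Z')(u) = Add(u, 9) = Add(9, u))
N = 9 (N = Mul(-3, -3) = 9)
Function('X')(H) = Add(H, Pow(H, 2)) (Function('X')(H) = Add(Add(Pow(H, 2), 0), H) = Add(Pow(H, 2), H) = Add(H, Pow(H, 2)))
Function('q')(p) = 10 (Function('q')(p) = Pow(Add(Mul(9, Add(1, 9)), Add(9, 1)), Rational(1, 2)) = Pow(Add(Mul(9, 10), 10), Rational(1, 2)) = Pow(Add(90, 10), Rational(1, 2)) = Pow(100, Rational(1, 2)) = 10)
Pow(Add(153, Function('q')(12)), 2) = Pow(Add(153, 10), 2) = Pow(163, 2) = 26569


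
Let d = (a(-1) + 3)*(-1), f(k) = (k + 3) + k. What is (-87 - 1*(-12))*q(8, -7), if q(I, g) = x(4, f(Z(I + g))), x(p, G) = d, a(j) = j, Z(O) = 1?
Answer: 150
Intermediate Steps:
f(k) = 3 + 2*k (f(k) = (3 + k) + k = 3 + 2*k)
d = -2 (d = (-1 + 3)*(-1) = 2*(-1) = -2)
x(p, G) = -2
q(I, g) = -2
(-87 - 1*(-12))*q(8, -7) = (-87 - 1*(-12))*(-2) = (-87 + 12)*(-2) = -75*(-2) = 150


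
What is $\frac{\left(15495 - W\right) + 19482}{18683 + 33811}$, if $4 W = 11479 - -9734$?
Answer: $\frac{39565}{69992} \approx 0.56528$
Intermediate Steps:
$W = \frac{21213}{4}$ ($W = \frac{11479 - -9734}{4} = \frac{11479 + 9734}{4} = \frac{1}{4} \cdot 21213 = \frac{21213}{4} \approx 5303.3$)
$\frac{\left(15495 - W\right) + 19482}{18683 + 33811} = \frac{\left(15495 - \frac{21213}{4}\right) + 19482}{18683 + 33811} = \frac{\left(15495 - \frac{21213}{4}\right) + 19482}{52494} = \left(\frac{40767}{4} + 19482\right) \frac{1}{52494} = \frac{118695}{4} \cdot \frac{1}{52494} = \frac{39565}{69992}$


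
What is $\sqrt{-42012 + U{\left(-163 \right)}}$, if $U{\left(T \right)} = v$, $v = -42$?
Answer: $i \sqrt{42054} \approx 205.07 i$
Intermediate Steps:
$U{\left(T \right)} = -42$
$\sqrt{-42012 + U{\left(-163 \right)}} = \sqrt{-42012 - 42} = \sqrt{-42054} = i \sqrt{42054}$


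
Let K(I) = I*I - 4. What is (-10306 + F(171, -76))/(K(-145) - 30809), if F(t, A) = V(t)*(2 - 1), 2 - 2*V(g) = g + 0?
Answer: 20781/19576 ≈ 1.0616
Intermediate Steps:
K(I) = -4 + I² (K(I) = I² - 4 = -4 + I²)
V(g) = 1 - g/2 (V(g) = 1 - (g + 0)/2 = 1 - g/2)
F(t, A) = 1 - t/2 (F(t, A) = (1 - t/2)*(2 - 1) = (1 - t/2)*1 = 1 - t/2)
(-10306 + F(171, -76))/(K(-145) - 30809) = (-10306 + (1 - ½*171))/((-4 + (-145)²) - 30809) = (-10306 + (1 - 171/2))/((-4 + 21025) - 30809) = (-10306 - 169/2)/(21021 - 30809) = -20781/2/(-9788) = -20781/2*(-1/9788) = 20781/19576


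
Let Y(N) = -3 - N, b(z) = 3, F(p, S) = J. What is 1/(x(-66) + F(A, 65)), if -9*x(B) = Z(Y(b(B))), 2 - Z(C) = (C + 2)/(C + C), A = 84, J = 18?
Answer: 27/481 ≈ 0.056133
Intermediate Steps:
F(p, S) = 18
Z(C) = 2 - (2 + C)/(2*C) (Z(C) = 2 - (C + 2)/(C + C) = 2 - (2 + C)/(2*C))
x(B) = -5/27 (x(B) = -(3/2 - 1/(-3 - 1*3))/9 = -(3/2 - 1/(-3 - 3))/9 = -(3/2 - 1/(-6))/9 = -(3/2 - 1*(-⅙))/9 = -(3/2 + ⅙)/9 = -⅑*5/3 = -5/27)
1/(x(-66) + F(A, 65)) = 1/(-5/27 + 18) = 1/(481/27) = 27/481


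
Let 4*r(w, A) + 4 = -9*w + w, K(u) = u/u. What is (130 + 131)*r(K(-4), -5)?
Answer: -783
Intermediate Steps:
K(u) = 1
r(w, A) = -1 - 2*w (r(w, A) = -1 + (-9*w + w)/4 = -1 + (-8*w)/4 = -1 - 2*w)
(130 + 131)*r(K(-4), -5) = (130 + 131)*(-1 - 2*1) = 261*(-1 - 2) = 261*(-3) = -783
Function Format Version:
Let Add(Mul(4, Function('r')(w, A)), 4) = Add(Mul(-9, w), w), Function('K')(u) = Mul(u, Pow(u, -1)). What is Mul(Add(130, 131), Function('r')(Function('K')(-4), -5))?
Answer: -783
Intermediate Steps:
Function('K')(u) = 1
Function('r')(w, A) = Add(-1, Mul(-2, w)) (Function('r')(w, A) = Add(-1, Mul(Rational(1, 4), Add(Mul(-9, w), w))) = Add(-1, Mul(Rational(1, 4), Mul(-8, w))) = Add(-1, Mul(-2, w)))
Mul(Add(130, 131), Function('r')(Function('K')(-4), -5)) = Mul(Add(130, 131), Add(-1, Mul(-2, 1))) = Mul(261, Add(-1, -2)) = Mul(261, -3) = -783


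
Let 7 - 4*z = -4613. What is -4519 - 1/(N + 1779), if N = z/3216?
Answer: -8619871559/1907473 ≈ -4519.0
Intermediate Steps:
z = 1155 (z = 7/4 - ¼*(-4613) = 7/4 + 4613/4 = 1155)
N = 385/1072 (N = 1155/3216 = 1155*(1/3216) = 385/1072 ≈ 0.35914)
-4519 - 1/(N + 1779) = -4519 - 1/(385/1072 + 1779) = -4519 - 1/1907473/1072 = -4519 - 1*1072/1907473 = -4519 - 1072/1907473 = -8619871559/1907473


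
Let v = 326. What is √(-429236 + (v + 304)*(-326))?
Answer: 2*I*√158654 ≈ 796.63*I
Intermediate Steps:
√(-429236 + (v + 304)*(-326)) = √(-429236 + (326 + 304)*(-326)) = √(-429236 + 630*(-326)) = √(-429236 - 205380) = √(-634616) = 2*I*√158654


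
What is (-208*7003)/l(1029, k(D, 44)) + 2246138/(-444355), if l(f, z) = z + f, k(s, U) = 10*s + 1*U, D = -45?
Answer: -648657501494/276833165 ≈ -2343.1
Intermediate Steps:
k(s, U) = U + 10*s (k(s, U) = 10*s + U = U + 10*s)
l(f, z) = f + z
(-208*7003)/l(1029, k(D, 44)) + 2246138/(-444355) = (-208*7003)/(1029 + (44 + 10*(-45))) + 2246138/(-444355) = -1456624/(1029 + (44 - 450)) + 2246138*(-1/444355) = -1456624/(1029 - 406) - 2246138/444355 = -1456624/623 - 2246138/444355 = -648657501494/276833165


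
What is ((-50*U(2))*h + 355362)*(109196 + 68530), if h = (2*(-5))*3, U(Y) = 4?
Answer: 64223422812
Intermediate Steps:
h = -30 (h = -10*3 = -30)
((-50*U(2))*h + 355362)*(109196 + 68530) = (-50*4*(-30) + 355362)*(109196 + 68530) = (-200*(-30) + 355362)*177726 = (6000 + 355362)*177726 = 361362*177726 = 64223422812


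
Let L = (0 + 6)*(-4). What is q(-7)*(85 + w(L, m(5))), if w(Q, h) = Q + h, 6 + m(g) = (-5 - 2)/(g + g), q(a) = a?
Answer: -3801/10 ≈ -380.10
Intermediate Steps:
L = -24 (L = 6*(-4) = -24)
m(g) = -6 - 7/(2*g) (m(g) = -6 + (-5 - 2)/(g + g) = -6 - 7*1/(2*g) = -6 - 7/(2*g))
q(-7)*(85 + w(L, m(5))) = -7*(85 + (-24 + (-6 - 7/2/5))) = -7*(85 + (-24 + (-6 - 7/2*1/5))) = -7*(85 + (-24 + (-6 - 7/10))) = -7*(85 + (-24 - 67/10)) = -7*(85 - 307/10) = -7*543/10 = -3801/10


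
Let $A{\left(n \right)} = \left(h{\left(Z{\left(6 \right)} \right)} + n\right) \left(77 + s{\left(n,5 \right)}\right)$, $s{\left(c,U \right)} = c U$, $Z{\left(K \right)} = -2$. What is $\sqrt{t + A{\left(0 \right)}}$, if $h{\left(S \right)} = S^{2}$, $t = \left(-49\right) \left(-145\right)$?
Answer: $\sqrt{7413} \approx 86.099$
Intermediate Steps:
$t = 7105$
$s{\left(c,U \right)} = U c$
$A{\left(n \right)} = \left(4 + n\right) \left(77 + 5 n\right)$ ($A{\left(n \right)} = \left(\left(-2\right)^{2} + n\right) \left(77 + 5 n\right) = \left(4 + n\right) \left(77 + 5 n\right)$)
$\sqrt{t + A{\left(0 \right)}} = \sqrt{7105 + \left(308 + 5 \cdot 0^{2} + 97 \cdot 0\right)} = \sqrt{7105 + \left(308 + 5 \cdot 0 + 0\right)} = \sqrt{7105 + \left(308 + 0 + 0\right)} = \sqrt{7105 + 308} = \sqrt{7413}$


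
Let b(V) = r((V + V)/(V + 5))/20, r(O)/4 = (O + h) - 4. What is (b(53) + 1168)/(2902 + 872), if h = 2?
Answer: 33871/109446 ≈ 0.30948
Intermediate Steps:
r(O) = -8 + 4*O (r(O) = 4*((O + 2) - 4) = 4*((2 + O) - 4) = 4*(-2 + O) = -8 + 4*O)
b(V) = -⅖ + 2*V/(5*(5 + V)) (b(V) = (-8 + 4*((V + V)/(V + 5)))/20 = (-8 + 4*((2*V)/(5 + V)))*(1/20) = (-8 + 4*(2*V/(5 + V)))*(1/20) = (-8 + 8*V/(5 + V))*(1/20) = -⅖ + 2*V/(5*(5 + V)))
(b(53) + 1168)/(2902 + 872) = (-2/(5 + 53) + 1168)/(2902 + 872) = (-2/58 + 1168)/3774 = (-2*1/58 + 1168)*(1/3774) = (-1/29 + 1168)*(1/3774) = (33871/29)*(1/3774) = 33871/109446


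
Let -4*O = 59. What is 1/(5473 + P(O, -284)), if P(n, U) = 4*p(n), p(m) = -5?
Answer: 1/5453 ≈ 0.00018339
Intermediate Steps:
O = -59/4 (O = -¼*59 = -59/4 ≈ -14.750)
P(n, U) = -20 (P(n, U) = 4*(-5) = -20)
1/(5473 + P(O, -284)) = 1/(5473 - 20) = 1/5453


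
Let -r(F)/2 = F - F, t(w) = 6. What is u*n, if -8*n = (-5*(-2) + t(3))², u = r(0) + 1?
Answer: -32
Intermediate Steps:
r(F) = 0 (r(F) = -2*(F - F) = -2*0 = 0)
u = 1 (u = 0 + 1 = 1)
n = -32 (n = -(-5*(-2) + 6)²/8 = -(10 + 6)²/8 = -⅛*16² = -⅛*256 = -32)
u*n = 1*(-32) = -32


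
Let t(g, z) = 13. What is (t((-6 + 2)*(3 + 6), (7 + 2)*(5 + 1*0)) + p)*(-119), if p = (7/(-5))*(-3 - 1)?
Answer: -11067/5 ≈ -2213.4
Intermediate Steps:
p = 28/5 (p = (7*(-1/5))*(-4) = -7/5*(-4) = 28/5 ≈ 5.6000)
(t((-6 + 2)*(3 + 6), (7 + 2)*(5 + 1*0)) + p)*(-119) = (13 + 28/5)*(-119) = (93/5)*(-119) = -11067/5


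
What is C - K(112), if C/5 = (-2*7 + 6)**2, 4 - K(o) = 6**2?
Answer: 352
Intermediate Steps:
K(o) = -32 (K(o) = 4 - 1*6**2 = 4 - 1*36 = 4 - 36 = -32)
C = 320 (C = 5*(-2*7 + 6)**2 = 5*(-14 + 6)**2 = 5*(-8)**2 = 5*64 = 320)
C - K(112) = 320 - 1*(-32) = 320 + 32 = 352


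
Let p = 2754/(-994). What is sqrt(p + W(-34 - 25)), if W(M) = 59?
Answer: sqrt(13889162)/497 ≈ 7.4986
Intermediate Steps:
p = -1377/497 (p = 2754*(-1/994) = -1377/497 ≈ -2.7706)
sqrt(p + W(-34 - 25)) = sqrt(-1377/497 + 59) = sqrt(27946/497) = sqrt(13889162)/497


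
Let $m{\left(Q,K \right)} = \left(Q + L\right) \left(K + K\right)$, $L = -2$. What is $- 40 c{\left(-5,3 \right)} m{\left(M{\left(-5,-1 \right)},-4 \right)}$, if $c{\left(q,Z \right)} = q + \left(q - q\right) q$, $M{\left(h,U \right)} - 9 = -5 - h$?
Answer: $-11200$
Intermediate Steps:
$M{\left(h,U \right)} = 4 - h$ ($M{\left(h,U \right)} = 9 - \left(5 + h\right) = 4 - h$)
$m{\left(Q,K \right)} = 2 K \left(-2 + Q\right)$ ($m{\left(Q,K \right)} = \left(Q - 2\right) \left(K + K\right) = \left(-2 + Q\right) 2 K = 2 K \left(-2 + Q\right)$)
$c{\left(q,Z \right)} = q$ ($c{\left(q,Z \right)} = q + 0 q = q + 0 = q$)
$- 40 c{\left(-5,3 \right)} m{\left(M{\left(-5,-1 \right)},-4 \right)} = \left(-40\right) \left(-5\right) 2 \left(-4\right) \left(-2 + \left(4 - -5\right)\right) = 200 \cdot 2 \left(-4\right) \left(-2 + \left(4 + 5\right)\right) = 200 \cdot 2 \left(-4\right) \left(-2 + 9\right) = 200 \cdot 2 \left(-4\right) 7 = 200 \left(-56\right) = -11200$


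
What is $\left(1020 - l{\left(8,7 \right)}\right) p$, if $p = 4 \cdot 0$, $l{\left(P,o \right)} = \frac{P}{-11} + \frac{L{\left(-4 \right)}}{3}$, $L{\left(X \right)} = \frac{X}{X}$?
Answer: $0$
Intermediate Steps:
$L{\left(X \right)} = 1$
$l{\left(P,o \right)} = \frac{1}{3} - \frac{P}{11}$ ($l{\left(P,o \right)} = \frac{P}{-11} + 1 \cdot \frac{1}{3} = P \left(- \frac{1}{11}\right) + 1 \cdot \frac{1}{3} = - \frac{P}{11} + \frac{1}{3} = \frac{1}{3} - \frac{P}{11}$)
$p = 0$
$\left(1020 - l{\left(8,7 \right)}\right) p = \left(1020 - \left(\frac{1}{3} - \frac{8}{11}\right)\right) 0 = \left(1020 - - \frac{13}{33}\right) 0 = \left(1020 + \frac{13}{33}\right) 0 = \frac{33673}{33} \cdot 0 = 0$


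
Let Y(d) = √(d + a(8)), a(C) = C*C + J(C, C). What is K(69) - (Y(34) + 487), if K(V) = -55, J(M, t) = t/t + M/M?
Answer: -552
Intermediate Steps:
J(M, t) = 2 (J(M, t) = 1 + 1 = 2)
a(C) = 2 + C² (a(C) = C*C + 2 = C² + 2 = 2 + C²)
Y(d) = √(66 + d) (Y(d) = √(d + (2 + 8²)) = √(d + (2 + 64)) = √(d + 66) = √(66 + d))
K(69) - (Y(34) + 487) = -55 - (√(66 + 34) + 487) = -55 - (√100 + 487) = -55 - (10 + 487) = -55 - 1*497 = -55 - 497 = -552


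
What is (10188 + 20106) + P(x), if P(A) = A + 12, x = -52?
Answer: 30254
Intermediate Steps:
P(A) = 12 + A
(10188 + 20106) + P(x) = (10188 + 20106) + (12 - 52) = 30294 - 40 = 30254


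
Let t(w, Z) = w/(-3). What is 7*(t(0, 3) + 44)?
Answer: 308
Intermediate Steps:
t(w, Z) = -w/3 (t(w, Z) = w*(-1/3) = -w/3)
7*(t(0, 3) + 44) = 7*(-1/3*0 + 44) = 7*(0 + 44) = 7*44 = 308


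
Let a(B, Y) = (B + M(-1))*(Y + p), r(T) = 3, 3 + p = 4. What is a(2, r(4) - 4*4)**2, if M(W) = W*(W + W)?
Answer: 2304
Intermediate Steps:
p = 1 (p = -3 + 4 = 1)
M(W) = 2*W**2 (M(W) = W*(2*W) = 2*W**2)
a(B, Y) = (1 + Y)*(2 + B) (a(B, Y) = (B + 2*(-1)**2)*(Y + 1) = (B + 2*1)*(1 + Y) = (B + 2)*(1 + Y) = (2 + B)*(1 + Y) = (1 + Y)*(2 + B))
a(2, r(4) - 4*4)**2 = (2 + 2 + 2*(3 - 4*4) + 2*(3 - 4*4))**2 = (2 + 2 + 2*(3 - 16) + 2*(3 - 16))**2 = (2 + 2 + 2*(-13) + 2*(-13))**2 = (2 + 2 - 26 - 26)**2 = (-48)**2 = 2304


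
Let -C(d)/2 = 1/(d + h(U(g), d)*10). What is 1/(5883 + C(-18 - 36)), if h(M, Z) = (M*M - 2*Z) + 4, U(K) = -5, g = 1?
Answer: 658/3871013 ≈ 0.00016998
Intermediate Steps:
h(M, Z) = 4 + M**2 - 2*Z (h(M, Z) = (M**2 - 2*Z) + 4 = 4 + M**2 - 2*Z)
C(d) = -2/(290 - 19*d) (C(d) = -2/(d + (4 + (-5)**2 - 2*d)*10) = -2/(d + (4 + 25 - 2*d)*10) = -2/(d + (29 - 2*d)*10) = -2/(d + (290 - 20*d)) = -2/(290 - 19*d))
1/(5883 + C(-18 - 36)) = 1/(5883 + 2/(-290 + 19*(-18 - 36))) = 1/(5883 + 2/(-290 + 19*(-54))) = 1/(5883 + 2/(-290 - 1026)) = 1/(5883 + 2/(-1316)) = 1/(5883 + 2*(-1/1316)) = 1/(5883 - 1/658) = 1/(3871013/658) = 658/3871013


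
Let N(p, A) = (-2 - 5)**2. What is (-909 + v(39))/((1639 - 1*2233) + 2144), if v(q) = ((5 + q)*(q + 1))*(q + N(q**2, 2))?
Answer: 153971/1550 ≈ 99.336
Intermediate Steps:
N(p, A) = 49 (N(p, A) = (-7)**2 = 49)
v(q) = (1 + q)*(5 + q)*(49 + q) (v(q) = ((5 + q)*(q + 1))*(q + 49) = ((5 + q)*(1 + q))*(49 + q) = ((1 + q)*(5 + q))*(49 + q) = (1 + q)*(5 + q)*(49 + q))
(-909 + v(39))/((1639 - 1*2233) + 2144) = (-909 + (245 + 39**3 + 55*39**2 + 299*39))/((1639 - 1*2233) + 2144) = (-909 + (245 + 59319 + 55*1521 + 11661))/((1639 - 2233) + 2144) = (-909 + (245 + 59319 + 83655 + 11661))/(-594 + 2144) = (-909 + 154880)/1550 = 153971*(1/1550) = 153971/1550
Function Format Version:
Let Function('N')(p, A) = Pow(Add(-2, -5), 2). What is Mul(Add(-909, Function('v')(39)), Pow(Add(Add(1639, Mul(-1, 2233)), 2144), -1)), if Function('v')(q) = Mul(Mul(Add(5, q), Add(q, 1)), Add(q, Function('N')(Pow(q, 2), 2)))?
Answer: Rational(153971, 1550) ≈ 99.336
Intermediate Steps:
Function('N')(p, A) = 49 (Function('N')(p, A) = Pow(-7, 2) = 49)
Function('v')(q) = Mul(Add(1, q), Add(5, q), Add(49, q)) (Function('v')(q) = Mul(Mul(Add(5, q), Add(q, 1)), Add(q, 49)) = Mul(Mul(Add(5, q), Add(1, q)), Add(49, q)) = Mul(Mul(Add(1, q), Add(5, q)), Add(49, q)) = Mul(Add(1, q), Add(5, q), Add(49, q)))
Mul(Add(-909, Function('v')(39)), Pow(Add(Add(1639, Mul(-1, 2233)), 2144), -1)) = Mul(Add(-909, Add(245, Pow(39, 3), Mul(55, Pow(39, 2)), Mul(299, 39))), Pow(Add(Add(1639, Mul(-1, 2233)), 2144), -1)) = Mul(Add(-909, Add(245, 59319, Mul(55, 1521), 11661)), Pow(Add(Add(1639, -2233), 2144), -1)) = Mul(Add(-909, Add(245, 59319, 83655, 11661)), Pow(Add(-594, 2144), -1)) = Mul(Add(-909, 154880), Pow(1550, -1)) = Mul(153971, Rational(1, 1550)) = Rational(153971, 1550)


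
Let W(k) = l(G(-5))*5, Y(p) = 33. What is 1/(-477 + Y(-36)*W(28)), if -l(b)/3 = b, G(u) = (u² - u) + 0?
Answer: -1/15327 ≈ -6.5244e-5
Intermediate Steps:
G(u) = u² - u
l(b) = -3*b
W(k) = -450 (W(k) = -(-15)*(-1 - 5)*5 = -(-15)*(-6)*5 = -3*30*5 = -90*5 = -450)
1/(-477 + Y(-36)*W(28)) = 1/(-477 + 33*(-450)) = 1/(-477 - 14850) = 1/(-15327) = -1/15327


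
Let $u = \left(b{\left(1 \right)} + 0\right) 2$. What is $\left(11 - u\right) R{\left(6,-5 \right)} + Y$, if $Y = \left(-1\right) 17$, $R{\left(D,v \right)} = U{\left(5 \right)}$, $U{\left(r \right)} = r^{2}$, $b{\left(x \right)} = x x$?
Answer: $208$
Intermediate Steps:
$b{\left(x \right)} = x^{2}$
$R{\left(D,v \right)} = 25$ ($R{\left(D,v \right)} = 5^{2} = 25$)
$u = 2$ ($u = \left(1^{2} + 0\right) 2 = \left(1 + 0\right) 2 = 1 \cdot 2 = 2$)
$Y = -17$
$\left(11 - u\right) R{\left(6,-5 \right)} + Y = \left(11 - 2\right) 25 - 17 = 9 \cdot 25 - 17 = 225 - 17 = 208$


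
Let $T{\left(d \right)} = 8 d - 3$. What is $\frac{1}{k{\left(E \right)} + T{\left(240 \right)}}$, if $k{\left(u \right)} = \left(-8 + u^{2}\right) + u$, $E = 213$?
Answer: $\frac{1}{47491} \approx 2.1057 \cdot 10^{-5}$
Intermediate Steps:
$k{\left(u \right)} = -8 + u + u^{2}$
$T{\left(d \right)} = -3 + 8 d$
$\frac{1}{k{\left(E \right)} + T{\left(240 \right)}} = \frac{1}{\left(-8 + 213 + 213^{2}\right) + \left(-3 + 8 \cdot 240\right)} = \frac{1}{\left(-8 + 213 + 45369\right) + \left(-3 + 1920\right)} = \frac{1}{45574 + 1917} = \frac{1}{47491}$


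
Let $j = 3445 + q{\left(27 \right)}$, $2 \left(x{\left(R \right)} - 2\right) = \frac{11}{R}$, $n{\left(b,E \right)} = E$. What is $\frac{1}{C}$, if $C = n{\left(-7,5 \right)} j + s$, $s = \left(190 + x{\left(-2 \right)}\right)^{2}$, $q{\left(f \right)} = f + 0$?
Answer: $\frac{16}{850809} \approx 1.8806 \cdot 10^{-5}$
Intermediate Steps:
$q{\left(f \right)} = f$
$x{\left(R \right)} = 2 + \frac{11}{2 R}$ ($x{\left(R \right)} = 2 + \frac{11 \frac{1}{R}}{2} = 2 + \frac{11}{2 R}$)
$j = 3472$ ($j = 3445 + 27 = 3472$)
$s = \frac{573049}{16}$ ($s = \left(190 + \left(2 + \frac{11}{2 \left(-2\right)}\right)\right)^{2} = \left(190 + \left(2 + \frac{11}{2} \left(- \frac{1}{2}\right)\right)\right)^{2} = \left(190 + \left(2 - \frac{11}{4}\right)\right)^{2} = \left(190 - \frac{3}{4}\right)^{2} = \left(\frac{757}{4}\right)^{2} = \frac{573049}{16} \approx 35816.0$)
$C = \frac{850809}{16}$ ($C = 5 \cdot 3472 + \frac{573049}{16} = 17360 + \frac{573049}{16} = \frac{850809}{16} \approx 53176.0$)
$\frac{1}{C} = \frac{1}{\frac{850809}{16}} = \frac{16}{850809}$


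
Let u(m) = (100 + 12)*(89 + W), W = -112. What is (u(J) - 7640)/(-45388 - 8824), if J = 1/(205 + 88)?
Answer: 2554/13553 ≈ 0.18845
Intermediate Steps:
J = 1/293 ≈ 0.0034130
u(m) = -2576 (u(m) = (100 + 12)*(89 - 112) = 112*(-23) = -2576)
(u(J) - 7640)/(-45388 - 8824) = (-2576 - 7640)/(-45388 - 8824) = -10216/(-54212) = -10216*(-1/54212) = 2554/13553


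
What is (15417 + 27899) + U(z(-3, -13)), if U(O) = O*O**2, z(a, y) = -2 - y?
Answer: 44647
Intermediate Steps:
U(O) = O**3
(15417 + 27899) + U(z(-3, -13)) = (15417 + 27899) + (-2 - 1*(-13))**3 = 43316 + (-2 + 13)**3 = 43316 + 11**3 = 43316 + 1331 = 44647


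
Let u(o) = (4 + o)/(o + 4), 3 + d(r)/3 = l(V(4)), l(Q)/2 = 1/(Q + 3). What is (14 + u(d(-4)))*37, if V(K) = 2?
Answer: 555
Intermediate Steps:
l(Q) = 2/(3 + Q) (l(Q) = 2/(Q + 3) = 2/(3 + Q))
d(r) = -39/5 (d(r) = -9 + 3*(2/(3 + 2)) = -9 + 3*(2/5) = -9 + 3*(2*(⅕)) = -9 + 3*(⅖) = -9 + 6/5 = -39/5)
u(o) = 1 (u(o) = (4 + o)/(4 + o) = 1)
(14 + u(d(-4)))*37 = (14 + 1)*37 = 15*37 = 555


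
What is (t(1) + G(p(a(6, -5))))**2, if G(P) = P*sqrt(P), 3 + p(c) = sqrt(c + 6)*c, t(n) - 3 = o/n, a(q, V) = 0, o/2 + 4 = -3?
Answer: 94 + 66*I*sqrt(3) ≈ 94.0 + 114.32*I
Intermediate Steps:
o = -14 (o = -8 + 2*(-3) = -8 - 6 = -14)
t(n) = 3 - 14/n
p(c) = -3 + c*sqrt(6 + c) (p(c) = -3 + sqrt(c + 6)*c = -3 + sqrt(6 + c)*c = -3 + c*sqrt(6 + c))
G(P) = P**(3/2)
(t(1) + G(p(a(6, -5))))**2 = ((3 - 14/1) + (-3 + 0*sqrt(6 + 0))**(3/2))**2 = ((3 - 14*1) + (-3 + 0*sqrt(6))**(3/2))**2 = ((3 - 14) + (-3 + 0)**(3/2))**2 = (-11 + (-3)**(3/2))**2 = (-11 - 3*I*sqrt(3))**2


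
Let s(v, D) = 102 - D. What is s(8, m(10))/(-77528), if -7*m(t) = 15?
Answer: -729/542696 ≈ -0.0013433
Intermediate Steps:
m(t) = -15/7 (m(t) = -⅐*15 = -15/7)
s(8, m(10))/(-77528) = (102 - 1*(-15/7))/(-77528) = (102 + 15/7)*(-1/77528) = (729/7)*(-1/77528) = -729/542696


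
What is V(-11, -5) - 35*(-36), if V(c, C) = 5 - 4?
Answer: 1261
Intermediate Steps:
V(c, C) = 1
V(-11, -5) - 35*(-36) = 1 - 35*(-36) = 1 + 1260 = 1261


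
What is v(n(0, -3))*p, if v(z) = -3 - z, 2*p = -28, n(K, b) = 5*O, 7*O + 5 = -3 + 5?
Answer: 12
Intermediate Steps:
O = -3/7 (O = -5/7 + (-3 + 5)/7 = -5/7 + (1/7)*2 = -5/7 + 2/7 = -3/7 ≈ -0.42857)
n(K, b) = -15/7 (n(K, b) = 5*(-3/7) = -15/7)
p = -14 (p = (1/2)*(-28) = -14)
v(n(0, -3))*p = (-3 - 1*(-15/7))*(-14) = (-3 + 15/7)*(-14) = -6/7*(-14) = 12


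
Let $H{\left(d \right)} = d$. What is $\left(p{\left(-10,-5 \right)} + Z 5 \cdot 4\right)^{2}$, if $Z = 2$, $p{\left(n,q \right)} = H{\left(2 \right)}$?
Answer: $1764$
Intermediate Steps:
$p{\left(n,q \right)} = 2$
$\left(p{\left(-10,-5 \right)} + Z 5 \cdot 4\right)^{2} = \left(2 + 2 \cdot 5 \cdot 4\right)^{2} = \left(2 + 10 \cdot 4\right)^{2} = \left(2 + 40\right)^{2} = 42^{2} = 1764$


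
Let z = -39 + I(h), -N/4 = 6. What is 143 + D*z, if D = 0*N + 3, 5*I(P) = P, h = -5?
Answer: 23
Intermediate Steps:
N = -24 (N = -4*6 = -24)
I(P) = P/5
D = 3 (D = 0*(-24) + 3 = 0 + 3 = 3)
z = -40 (z = -39 + (⅕)*(-5) = -39 - 1 = -40)
143 + D*z = 143 + 3*(-40) = 143 - 120 = 23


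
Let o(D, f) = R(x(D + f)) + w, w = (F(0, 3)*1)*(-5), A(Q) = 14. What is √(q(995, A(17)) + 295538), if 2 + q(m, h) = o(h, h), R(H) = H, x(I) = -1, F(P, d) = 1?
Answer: √295530 ≈ 543.63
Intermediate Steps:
w = -5 (w = (1*1)*(-5) = 1*(-5) = -5)
o(D, f) = -6 (o(D, f) = -1 - 5 = -6)
q(m, h) = -8 (q(m, h) = -2 - 6 = -8)
√(q(995, A(17)) + 295538) = √(-8 + 295538) = √295530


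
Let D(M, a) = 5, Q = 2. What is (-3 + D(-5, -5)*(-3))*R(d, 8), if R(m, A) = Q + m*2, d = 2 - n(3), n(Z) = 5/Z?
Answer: -48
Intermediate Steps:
d = ⅓ (d = 2 - 5/3 = ⅓ ≈ 0.33333)
R(m, A) = 2 + 2*m (R(m, A) = 2 + m*2 = 2 + 2*m)
(-3 + D(-5, -5)*(-3))*R(d, 8) = (-3 + 5*(-3))*(2 + 2*(⅓)) = (-3 - 15)*(2 + ⅔) = -18*8/3 = -48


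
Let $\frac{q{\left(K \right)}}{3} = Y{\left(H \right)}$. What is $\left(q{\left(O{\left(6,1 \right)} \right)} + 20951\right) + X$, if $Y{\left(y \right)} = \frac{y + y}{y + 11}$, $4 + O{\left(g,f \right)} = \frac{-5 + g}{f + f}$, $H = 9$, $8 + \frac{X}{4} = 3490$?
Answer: $\frac{348817}{10} \approx 34882.0$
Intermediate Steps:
$X = 13928$ ($X = -32 + 4 \cdot 3490 = -32 + 13960 = 13928$)
$O{\left(g,f \right)} = -4 + \frac{-5 + g}{2 f}$ ($O{\left(g,f \right)} = -4 + \frac{-5 + g}{f + f} = -4 + \frac{-5 + g}{2 f}$)
$Y{\left(y \right)} = \frac{2 y}{11 + y}$
$q{\left(K \right)} = \frac{27}{10}$ ($q{\left(K \right)} = 3 \cdot 2 \cdot 9 \frac{1}{11 + 9} = 3 \cdot 2 \cdot 9 \cdot \frac{1}{20} = 3 \cdot \frac{9}{10} = \frac{27}{10}$)
$\left(q{\left(O{\left(6,1 \right)} \right)} + 20951\right) + X = \left(\frac{27}{10} + 20951\right) + 13928 = \frac{209537}{10} + 13928 = \frac{348817}{10}$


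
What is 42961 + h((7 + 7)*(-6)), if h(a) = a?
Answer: 42877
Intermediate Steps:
42961 + h((7 + 7)*(-6)) = 42961 + (7 + 7)*(-6) = 42961 + 14*(-6) = 42961 - 84 = 42877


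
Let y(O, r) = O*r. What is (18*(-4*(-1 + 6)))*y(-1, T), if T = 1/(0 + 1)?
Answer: 360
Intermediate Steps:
T = 1 (T = 1/1 = 1)
(18*(-4*(-1 + 6)))*y(-1, T) = (18*(-4*(-1 + 6)))*(-1*1) = (18*(-4*5))*(-1) = (18*(-20))*(-1) = -360*(-1) = 360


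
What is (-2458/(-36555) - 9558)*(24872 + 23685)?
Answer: -16965341495224/36555 ≈ -4.6410e+8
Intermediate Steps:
(-2458/(-36555) - 9558)*(24872 + 23685) = (-2458*(-1/36555) - 9558)*48557 = (2458/36555 - 9558)*48557 = -349390232/36555*48557 = -16965341495224/36555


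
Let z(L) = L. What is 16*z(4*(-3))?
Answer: -192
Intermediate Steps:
16*z(4*(-3)) = 16*(4*(-3)) = 16*(-12) = -192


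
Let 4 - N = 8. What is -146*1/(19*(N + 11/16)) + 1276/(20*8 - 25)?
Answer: 1600292/135945 ≈ 11.772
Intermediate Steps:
N = -4 (N = 4 - 1*8 = 4 - 8 = -4)
-146*1/(19*(N + 11/16)) + 1276/(20*8 - 25) = -146*1/(19*(-4 + 11/16)) + 1276/(20*8 - 25) = -146*1/(19*(-4 + 11*(1/16))) + 1276/(160 - 25) = -146*1/(19*(-4 + 11/16)) + 1276/135 = -146/((-53/16*19)) + 1276*(1/135) = -146/(-1007/16) + 1276/135 = -146*(-16/1007) + 1276/135 = 2336/1007 + 1276/135 = 1600292/135945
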